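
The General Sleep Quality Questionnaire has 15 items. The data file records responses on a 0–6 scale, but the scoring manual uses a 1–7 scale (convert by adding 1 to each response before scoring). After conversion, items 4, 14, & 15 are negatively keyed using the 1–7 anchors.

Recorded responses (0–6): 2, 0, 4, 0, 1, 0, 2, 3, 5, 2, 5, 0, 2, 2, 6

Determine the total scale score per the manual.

Convert to 1–7: 3, 1, 5, 1, 2, 1, 3, 4, 6, 3, 6, 1, 3, 3, 7
Reverse-coded (reverse-coded value = 8 − response):
  item 4: 8 − 1 = 7
  item 14: 8 − 3 = 5
  item 15: 8 − 7 = 1
Scored: 3, 1, 5, 7, 2, 1, 3, 4, 6, 3, 6, 1, 3, 5, 1
Total = 51

51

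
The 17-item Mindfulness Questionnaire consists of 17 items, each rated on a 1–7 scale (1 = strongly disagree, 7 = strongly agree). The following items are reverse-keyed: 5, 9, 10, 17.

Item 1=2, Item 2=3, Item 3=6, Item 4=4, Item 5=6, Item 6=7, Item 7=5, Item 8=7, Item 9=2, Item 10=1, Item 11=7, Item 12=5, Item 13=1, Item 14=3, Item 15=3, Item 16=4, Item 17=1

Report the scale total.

Raw sum = 67. Reverse-keyed items: 5, 9, 10, 17; their raw sum = 10.
Each reversal replaces raw with 8 − raw, changing the total by 8 − 2·raw per item.
Total = 67 + 4·8 − 2·10 = 67 + 32 − 20 = 79

79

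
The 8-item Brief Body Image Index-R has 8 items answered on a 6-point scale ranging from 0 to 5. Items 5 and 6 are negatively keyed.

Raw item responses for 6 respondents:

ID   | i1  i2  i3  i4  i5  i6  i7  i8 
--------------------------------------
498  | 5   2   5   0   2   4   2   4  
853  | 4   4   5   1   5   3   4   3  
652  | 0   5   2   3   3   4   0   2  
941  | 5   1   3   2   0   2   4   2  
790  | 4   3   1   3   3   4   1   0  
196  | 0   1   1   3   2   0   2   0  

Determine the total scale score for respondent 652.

15

Respondent 652 raw: 0, 5, 2, 3, 3, 4, 0, 2.
Reverse-coded (on a 0–5 scale, reversed = 5 − raw):
  item 1: 0
  item 2: 5
  item 3: 2
  item 4: 3
  item 5: 5 − 3 = 2
  item 6: 5 − 4 = 1
  item 7: 0
  item 8: 2
Sum = 0 + 5 + 2 + 3 + 2 + 1 + 0 + 2 = 15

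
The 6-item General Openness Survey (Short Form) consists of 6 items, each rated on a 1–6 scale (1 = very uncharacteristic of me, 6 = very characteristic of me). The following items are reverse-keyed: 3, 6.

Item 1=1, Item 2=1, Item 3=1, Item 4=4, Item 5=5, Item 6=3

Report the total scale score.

21

Reverse-keyed items use 7 − raw:
  item 3: 7 − 1 = 6
  item 6: 7 − 3 = 4
After reverse-coding: 1, 1, 6, 4, 5, 4
Total = 1 + 1 + 6 + 4 + 5 + 4 = 21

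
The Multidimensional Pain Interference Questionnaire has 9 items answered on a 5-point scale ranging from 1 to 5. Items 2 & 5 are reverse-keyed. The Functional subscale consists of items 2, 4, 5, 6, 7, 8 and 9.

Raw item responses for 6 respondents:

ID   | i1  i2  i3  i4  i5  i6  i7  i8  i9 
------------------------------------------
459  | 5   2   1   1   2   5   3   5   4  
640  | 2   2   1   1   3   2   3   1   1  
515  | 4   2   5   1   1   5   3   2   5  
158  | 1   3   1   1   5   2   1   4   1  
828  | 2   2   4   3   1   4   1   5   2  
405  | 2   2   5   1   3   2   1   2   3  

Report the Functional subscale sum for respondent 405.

16

Respondent 405 raw: 2, 2, 5, 1, 3, 2, 1, 2, 3.
Functional items: 2, 4, 5, 6, 7, 8, 9.
Reverse-coded (on a 1–5 scale, reversed = 6 − raw):
  item 2: 6 − 2 = 4
  item 4: 1
  item 5: 6 − 3 = 3
  item 6: 2
  item 7: 1
  item 8: 2
  item 9: 3
Sum = 4 + 1 + 3 + 2 + 1 + 2 + 3 = 16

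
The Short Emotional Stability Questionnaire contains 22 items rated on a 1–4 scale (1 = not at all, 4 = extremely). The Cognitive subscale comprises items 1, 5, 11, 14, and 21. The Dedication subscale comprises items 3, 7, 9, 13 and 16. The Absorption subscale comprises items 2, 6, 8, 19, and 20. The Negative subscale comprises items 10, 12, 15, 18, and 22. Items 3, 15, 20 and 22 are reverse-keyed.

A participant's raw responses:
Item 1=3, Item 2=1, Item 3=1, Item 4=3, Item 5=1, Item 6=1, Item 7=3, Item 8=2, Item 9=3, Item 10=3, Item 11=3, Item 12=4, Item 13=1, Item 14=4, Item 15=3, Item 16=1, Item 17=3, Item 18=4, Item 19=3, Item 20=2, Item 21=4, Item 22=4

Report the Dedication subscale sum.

12

Dedication items: 3, 7, 9, 13, 16.
Of these, item 3 is reverse-keyed; reversed = (1+4) − raw = 5 − raw.
  item 3: 5 − 1 = 4
  item 7: 3
  item 9: 3
  item 13: 1
  item 16: 1
Sum = 4 + 3 + 3 + 1 + 1 = 12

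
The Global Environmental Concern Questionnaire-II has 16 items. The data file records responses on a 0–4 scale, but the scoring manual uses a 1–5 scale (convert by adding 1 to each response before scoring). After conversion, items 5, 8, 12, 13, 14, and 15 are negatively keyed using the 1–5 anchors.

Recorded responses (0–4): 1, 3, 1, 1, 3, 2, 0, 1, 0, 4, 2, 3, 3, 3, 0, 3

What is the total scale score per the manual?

Convert to 1–5: 2, 4, 2, 2, 4, 3, 1, 2, 1, 5, 3, 4, 4, 4, 1, 4
Reverse-coded (reversed = (1+5) − raw = 6 − raw):
  item 5: 6 − 4 = 2
  item 8: 6 − 2 = 4
  item 12: 6 − 4 = 2
  item 13: 6 − 4 = 2
  item 14: 6 − 4 = 2
  item 15: 6 − 1 = 5
Scored: 2, 4, 2, 2, 2, 3, 1, 4, 1, 5, 3, 2, 2, 2, 5, 4
Total = 44

44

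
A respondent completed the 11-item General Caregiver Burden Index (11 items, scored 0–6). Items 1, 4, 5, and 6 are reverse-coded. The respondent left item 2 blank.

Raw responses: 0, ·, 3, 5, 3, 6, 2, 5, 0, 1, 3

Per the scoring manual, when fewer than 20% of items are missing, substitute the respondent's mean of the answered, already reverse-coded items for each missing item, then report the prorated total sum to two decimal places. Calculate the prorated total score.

26.40

Reverse-coded (reverse-coded value = 6 − response):
  item 1: 6 − 0 = 6
  item 4: 6 − 5 = 1
  item 5: 6 − 3 = 3
  item 6: 6 − 6 = 0
Completed scored items (10 of 11): 6, 3, 1, 3, 0, 2, 5, 0, 1, 3; sum = 24.
Person mean = 24 / 10 ≈ 2.4000
Prorated total = (24 / 10) × 11 = 26.40 (to 2 dp)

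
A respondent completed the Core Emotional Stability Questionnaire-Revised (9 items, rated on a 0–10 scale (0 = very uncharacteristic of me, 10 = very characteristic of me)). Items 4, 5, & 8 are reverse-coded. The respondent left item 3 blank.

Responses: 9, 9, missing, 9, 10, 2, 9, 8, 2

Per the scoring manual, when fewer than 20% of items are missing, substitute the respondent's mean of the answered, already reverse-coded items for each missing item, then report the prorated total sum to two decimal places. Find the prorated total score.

38.25

Reverse-coded (on a 0–10 scale, reversed = 10 − raw):
  item 4: 10 − 9 = 1
  item 5: 10 − 10 = 0
  item 8: 10 − 8 = 2
Completed scored items (8 of 9): 9, 9, 1, 0, 2, 9, 2, 2; sum = 34.
Person mean = 34 / 8 ≈ 4.2500
Prorated total = (34 / 8) × 9 = 38.25 (to 2 dp)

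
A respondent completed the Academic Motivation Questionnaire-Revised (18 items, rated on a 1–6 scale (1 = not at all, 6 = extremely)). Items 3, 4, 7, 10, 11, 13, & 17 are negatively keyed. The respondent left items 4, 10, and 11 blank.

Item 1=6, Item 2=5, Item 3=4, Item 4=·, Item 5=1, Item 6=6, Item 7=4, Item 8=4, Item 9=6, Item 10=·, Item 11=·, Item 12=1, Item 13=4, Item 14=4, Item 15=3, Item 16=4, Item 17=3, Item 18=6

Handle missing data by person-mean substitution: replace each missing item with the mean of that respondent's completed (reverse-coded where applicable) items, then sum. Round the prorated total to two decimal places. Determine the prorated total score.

Reverse-coded (reverse-coded value = 7 − response):
  item 3: 7 − 4 = 3
  item 7: 7 − 4 = 3
  item 13: 7 − 4 = 3
  item 17: 7 − 3 = 4
Completed scored items (15 of 18): 6, 5, 3, 1, 6, 3, 4, 6, 1, 3, 4, 3, 4, 4, 6; sum = 59.
Person mean = 59 / 15 ≈ 3.9333
Prorated total = (59 / 15) × 18 = 70.80 (to 2 dp)

70.80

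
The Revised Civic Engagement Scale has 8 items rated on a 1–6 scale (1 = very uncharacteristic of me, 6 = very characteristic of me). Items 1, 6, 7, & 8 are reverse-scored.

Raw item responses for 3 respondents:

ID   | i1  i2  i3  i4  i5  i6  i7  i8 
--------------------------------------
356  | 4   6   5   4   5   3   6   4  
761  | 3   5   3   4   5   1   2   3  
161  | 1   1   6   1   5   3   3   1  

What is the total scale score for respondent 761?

Respondent 761 raw: 3, 5, 3, 4, 5, 1, 2, 3.
Reverse-coded (on a 1–6 scale, reversed = 7 − raw):
  item 1: 7 − 3 = 4
  item 2: 5
  item 3: 3
  item 4: 4
  item 5: 5
  item 6: 7 − 1 = 6
  item 7: 7 − 2 = 5
  item 8: 7 − 3 = 4
Sum = 4 + 5 + 3 + 4 + 5 + 6 + 5 + 4 = 36

36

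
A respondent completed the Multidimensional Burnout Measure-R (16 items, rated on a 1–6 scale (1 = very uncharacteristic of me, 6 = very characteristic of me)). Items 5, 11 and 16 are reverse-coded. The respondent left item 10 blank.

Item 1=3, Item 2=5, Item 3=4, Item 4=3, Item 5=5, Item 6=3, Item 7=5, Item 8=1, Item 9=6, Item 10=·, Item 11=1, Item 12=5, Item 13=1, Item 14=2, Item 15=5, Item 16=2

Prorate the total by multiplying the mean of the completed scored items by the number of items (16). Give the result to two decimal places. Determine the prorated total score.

Reverse-coded (reverse-coded value = 7 − response):
  item 5: 7 − 5 = 2
  item 11: 7 − 1 = 6
  item 16: 7 − 2 = 5
Completed scored items (15 of 16): 3, 5, 4, 3, 2, 3, 5, 1, 6, 6, 5, 1, 2, 5, 5; sum = 56.
Person mean = 56 / 15 ≈ 3.7333
Prorated total = (56 / 15) × 16 = 59.73 (to 2 dp)

59.73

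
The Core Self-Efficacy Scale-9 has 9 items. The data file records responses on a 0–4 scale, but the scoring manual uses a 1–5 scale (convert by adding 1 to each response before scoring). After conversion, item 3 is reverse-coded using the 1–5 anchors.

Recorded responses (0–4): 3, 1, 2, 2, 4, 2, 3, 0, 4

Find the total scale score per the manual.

30

Convert to 1–5: 4, 2, 3, 3, 5, 3, 4, 1, 5
Reverse-coded (on a 1–5 scale, reversed = 6 − raw):
  item 3: 6 − 3 = 3
Scored: 4, 2, 3, 3, 5, 3, 4, 1, 5
Total = 30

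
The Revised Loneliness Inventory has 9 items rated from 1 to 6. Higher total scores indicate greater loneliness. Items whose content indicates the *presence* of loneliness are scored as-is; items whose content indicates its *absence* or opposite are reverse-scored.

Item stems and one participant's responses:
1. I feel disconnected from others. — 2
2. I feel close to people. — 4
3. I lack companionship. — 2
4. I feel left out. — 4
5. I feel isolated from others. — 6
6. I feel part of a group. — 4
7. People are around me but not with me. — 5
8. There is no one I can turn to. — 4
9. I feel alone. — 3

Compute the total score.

32

Items 2, 6 describe the absence/opposite of loneliness → reverse-score.
on a 1–6 scale, reversed = 7 − raw.
  item 1: 2
  item 2: 7 − 4 = 3
  item 3: 2
  item 4: 4
  item 5: 6
  item 6: 7 − 4 = 3
  item 7: 5
  item 8: 4
  item 9: 3
Total = 2 + 3 + 2 + 4 + 6 + 3 + 5 + 4 + 3 = 32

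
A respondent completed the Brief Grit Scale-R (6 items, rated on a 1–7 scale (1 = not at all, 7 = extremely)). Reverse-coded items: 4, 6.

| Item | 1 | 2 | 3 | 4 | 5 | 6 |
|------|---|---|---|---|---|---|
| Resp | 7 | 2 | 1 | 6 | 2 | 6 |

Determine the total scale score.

Apply reverse scoring (reverse-coded value = 8 − response):
  item 4: 8 − 6 = 2
  item 6: 8 − 6 = 2
Scored responses: 7, 2, 1, 2, 2, 2
Total = 7 + 2 + 1 + 2 + 2 + 2 = 16

16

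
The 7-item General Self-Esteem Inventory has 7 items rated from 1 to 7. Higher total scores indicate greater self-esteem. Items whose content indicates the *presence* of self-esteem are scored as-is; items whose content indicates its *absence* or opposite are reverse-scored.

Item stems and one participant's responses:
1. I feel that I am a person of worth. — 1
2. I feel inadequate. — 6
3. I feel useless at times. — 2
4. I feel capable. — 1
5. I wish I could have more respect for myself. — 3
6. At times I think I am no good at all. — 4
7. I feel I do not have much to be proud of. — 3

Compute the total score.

Items 2, 3, 5, 6, 7 describe the absence/opposite of self-esteem → reverse-score.
on a 1–7 scale, reversed = 8 − raw.
  item 1: 1
  item 2: 8 − 6 = 2
  item 3: 8 − 2 = 6
  item 4: 1
  item 5: 8 − 3 = 5
  item 6: 8 − 4 = 4
  item 7: 8 − 3 = 5
Total = 1 + 2 + 6 + 1 + 5 + 4 + 5 = 24

24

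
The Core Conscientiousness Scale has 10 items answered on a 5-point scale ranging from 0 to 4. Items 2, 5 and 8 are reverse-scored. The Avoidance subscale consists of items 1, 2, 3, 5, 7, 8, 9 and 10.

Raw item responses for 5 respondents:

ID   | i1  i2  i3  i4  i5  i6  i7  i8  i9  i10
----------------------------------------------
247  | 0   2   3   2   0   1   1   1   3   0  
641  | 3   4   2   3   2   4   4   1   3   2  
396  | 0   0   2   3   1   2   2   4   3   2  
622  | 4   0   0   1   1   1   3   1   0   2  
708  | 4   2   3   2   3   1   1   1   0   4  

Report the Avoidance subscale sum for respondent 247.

16

Respondent 247 raw: 0, 2, 3, 2, 0, 1, 1, 1, 3, 0.
Avoidance items: 1, 2, 3, 5, 7, 8, 9, 10.
Reverse-coded (on a 0–4 scale, reversed = 4 − raw):
  item 1: 0
  item 2: 4 − 2 = 2
  item 3: 3
  item 5: 4 − 0 = 4
  item 7: 1
  item 8: 4 − 1 = 3
  item 9: 3
  item 10: 0
Sum = 0 + 2 + 3 + 4 + 1 + 3 + 3 + 0 = 16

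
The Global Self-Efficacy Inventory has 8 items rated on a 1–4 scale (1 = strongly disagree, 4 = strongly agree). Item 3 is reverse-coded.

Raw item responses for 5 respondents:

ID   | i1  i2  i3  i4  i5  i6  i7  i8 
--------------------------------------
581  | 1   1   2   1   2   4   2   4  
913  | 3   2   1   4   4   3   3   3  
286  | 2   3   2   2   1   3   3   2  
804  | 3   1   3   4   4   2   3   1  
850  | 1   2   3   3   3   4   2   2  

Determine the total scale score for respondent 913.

Respondent 913 raw: 3, 2, 1, 4, 4, 3, 3, 3.
Reverse-coded (reverse-coded value = 5 − response):
  item 1: 3
  item 2: 2
  item 3: 5 − 1 = 4
  item 4: 4
  item 5: 4
  item 6: 3
  item 7: 3
  item 8: 3
Sum = 3 + 2 + 4 + 4 + 4 + 3 + 3 + 3 = 26

26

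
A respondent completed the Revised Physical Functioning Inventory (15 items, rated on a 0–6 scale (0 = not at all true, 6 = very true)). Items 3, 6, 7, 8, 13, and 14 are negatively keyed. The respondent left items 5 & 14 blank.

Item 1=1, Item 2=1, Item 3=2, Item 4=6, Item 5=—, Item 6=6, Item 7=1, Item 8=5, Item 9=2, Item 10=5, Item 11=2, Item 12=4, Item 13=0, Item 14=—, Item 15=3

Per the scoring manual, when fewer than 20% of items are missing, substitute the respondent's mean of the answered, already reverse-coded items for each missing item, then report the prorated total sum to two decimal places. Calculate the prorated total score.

Reverse-coded (reverse-coded value = 6 − response):
  item 3: 6 − 2 = 4
  item 6: 6 − 6 = 0
  item 7: 6 − 1 = 5
  item 8: 6 − 5 = 1
  item 13: 6 − 0 = 6
Completed scored items (13 of 15): 1, 1, 4, 6, 0, 5, 1, 2, 5, 2, 4, 6, 3; sum = 40.
Person mean = 40 / 13 ≈ 3.0769
Prorated total = (40 / 13) × 15 = 46.15 (to 2 dp)

46.15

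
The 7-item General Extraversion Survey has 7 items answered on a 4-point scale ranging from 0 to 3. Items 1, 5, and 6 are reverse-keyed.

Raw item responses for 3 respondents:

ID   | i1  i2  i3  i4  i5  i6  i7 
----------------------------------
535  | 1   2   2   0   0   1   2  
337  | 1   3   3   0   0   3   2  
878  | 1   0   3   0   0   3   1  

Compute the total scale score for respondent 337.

Respondent 337 raw: 1, 3, 3, 0, 0, 3, 2.
Reverse-coded (on a 0–3 scale, reversed = 3 − raw):
  item 1: 3 − 1 = 2
  item 2: 3
  item 3: 3
  item 4: 0
  item 5: 3 − 0 = 3
  item 6: 3 − 3 = 0
  item 7: 2
Sum = 2 + 3 + 3 + 0 + 3 + 0 + 2 = 13

13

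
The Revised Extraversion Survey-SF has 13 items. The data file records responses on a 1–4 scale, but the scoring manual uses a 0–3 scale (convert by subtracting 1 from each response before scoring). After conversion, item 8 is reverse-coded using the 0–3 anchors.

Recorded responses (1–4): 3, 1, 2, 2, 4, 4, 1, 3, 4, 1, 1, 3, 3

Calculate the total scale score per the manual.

18

Convert to 0–3: 2, 0, 1, 1, 3, 3, 0, 2, 3, 0, 0, 2, 2
Reverse-coded (reversed = (0+3) − raw = 3 − raw):
  item 8: 3 − 2 = 1
Scored: 2, 0, 1, 1, 3, 3, 0, 1, 3, 0, 0, 2, 2
Total = 18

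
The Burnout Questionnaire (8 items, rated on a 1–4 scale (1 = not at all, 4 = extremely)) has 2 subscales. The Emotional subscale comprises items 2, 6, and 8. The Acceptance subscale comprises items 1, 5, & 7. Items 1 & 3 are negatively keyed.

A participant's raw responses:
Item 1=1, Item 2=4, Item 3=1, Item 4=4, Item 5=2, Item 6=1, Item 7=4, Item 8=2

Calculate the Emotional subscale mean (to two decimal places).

2.33

Emotional items: 2, 6, 8.
  item 2: 4
  item 6: 1
  item 8: 2
Sum = 4 + 1 + 2 = 7
Mean = 7 / 3 = 2.33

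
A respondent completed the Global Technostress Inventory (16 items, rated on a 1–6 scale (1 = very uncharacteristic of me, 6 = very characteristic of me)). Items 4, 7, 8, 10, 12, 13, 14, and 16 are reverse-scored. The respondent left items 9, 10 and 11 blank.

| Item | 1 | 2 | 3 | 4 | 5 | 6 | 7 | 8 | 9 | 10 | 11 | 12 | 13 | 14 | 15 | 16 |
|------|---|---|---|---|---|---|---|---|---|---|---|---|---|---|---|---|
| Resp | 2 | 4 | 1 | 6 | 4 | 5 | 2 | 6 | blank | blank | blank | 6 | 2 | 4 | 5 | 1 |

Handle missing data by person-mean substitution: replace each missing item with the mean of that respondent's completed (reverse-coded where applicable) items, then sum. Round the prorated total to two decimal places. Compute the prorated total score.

52.92

Reverse-coded (reversed = (1+6) − raw = 7 − raw):
  item 4: 7 − 6 = 1
  item 7: 7 − 2 = 5
  item 8: 7 − 6 = 1
  item 12: 7 − 6 = 1
  item 13: 7 − 2 = 5
  item 14: 7 − 4 = 3
  item 16: 7 − 1 = 6
Completed scored items (13 of 16): 2, 4, 1, 1, 4, 5, 5, 1, 1, 5, 3, 5, 6; sum = 43.
Person mean = 43 / 13 ≈ 3.3077
Prorated total = (43 / 13) × 16 = 52.92 (to 2 dp)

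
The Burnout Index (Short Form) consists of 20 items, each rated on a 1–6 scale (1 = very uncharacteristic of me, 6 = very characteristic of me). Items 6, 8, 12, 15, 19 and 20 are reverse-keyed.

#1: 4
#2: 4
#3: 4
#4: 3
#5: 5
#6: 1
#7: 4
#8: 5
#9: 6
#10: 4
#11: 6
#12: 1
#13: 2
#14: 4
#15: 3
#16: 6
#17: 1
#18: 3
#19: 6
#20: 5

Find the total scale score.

Raw sum = 77. Reverse-keyed items: 6, 8, 12, 15, 19, 20; their raw sum = 21.
Each reversal replaces raw with 7 − raw, changing the total by 7 − 2·raw per item.
Total = 77 + 6·7 − 2·21 = 77 + 42 − 42 = 77

77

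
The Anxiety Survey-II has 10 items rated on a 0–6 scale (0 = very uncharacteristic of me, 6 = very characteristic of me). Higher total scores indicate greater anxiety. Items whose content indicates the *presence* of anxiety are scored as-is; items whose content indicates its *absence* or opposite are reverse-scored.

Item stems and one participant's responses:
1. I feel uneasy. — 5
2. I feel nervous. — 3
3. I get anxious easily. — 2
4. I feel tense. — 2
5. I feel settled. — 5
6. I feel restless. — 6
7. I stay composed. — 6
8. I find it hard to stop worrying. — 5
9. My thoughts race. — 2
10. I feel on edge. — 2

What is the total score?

Items 5, 7 describe the absence/opposite of anxiety → reverse-score.
reversed = (0+6) − raw = 6 − raw.
  item 1: 5
  item 2: 3
  item 3: 2
  item 4: 2
  item 5: 6 − 5 = 1
  item 6: 6
  item 7: 6 − 6 = 0
  item 8: 5
  item 9: 2
  item 10: 2
Total = 5 + 3 + 2 + 2 + 1 + 6 + 0 + 5 + 2 + 2 = 28

28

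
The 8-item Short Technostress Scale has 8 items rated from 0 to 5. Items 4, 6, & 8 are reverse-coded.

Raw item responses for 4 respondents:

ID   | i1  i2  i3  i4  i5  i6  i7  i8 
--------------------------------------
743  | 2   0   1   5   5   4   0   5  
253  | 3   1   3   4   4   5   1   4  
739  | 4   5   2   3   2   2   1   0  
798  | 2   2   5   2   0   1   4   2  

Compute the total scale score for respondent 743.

Respondent 743 raw: 2, 0, 1, 5, 5, 4, 0, 5.
Reverse-coded (reversed = (0+5) − raw = 5 − raw):
  item 1: 2
  item 2: 0
  item 3: 1
  item 4: 5 − 5 = 0
  item 5: 5
  item 6: 5 − 4 = 1
  item 7: 0
  item 8: 5 − 5 = 0
Sum = 2 + 0 + 1 + 0 + 5 + 1 + 0 + 0 = 9

9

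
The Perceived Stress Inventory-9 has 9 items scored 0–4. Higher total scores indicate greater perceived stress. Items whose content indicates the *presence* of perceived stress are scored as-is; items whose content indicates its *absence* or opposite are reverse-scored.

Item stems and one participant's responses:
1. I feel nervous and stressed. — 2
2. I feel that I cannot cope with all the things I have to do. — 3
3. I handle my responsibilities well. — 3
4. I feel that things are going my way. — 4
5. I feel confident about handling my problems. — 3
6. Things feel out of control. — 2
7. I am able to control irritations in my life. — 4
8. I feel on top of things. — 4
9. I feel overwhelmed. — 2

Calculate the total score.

11

Items 3, 4, 5, 7, 8 describe the absence/opposite of perceived stress → reverse-score.
reversed = (0+4) − raw = 4 − raw.
  item 1: 2
  item 2: 3
  item 3: 4 − 3 = 1
  item 4: 4 − 4 = 0
  item 5: 4 − 3 = 1
  item 6: 2
  item 7: 4 − 4 = 0
  item 8: 4 − 4 = 0
  item 9: 2
Total = 2 + 3 + 1 + 0 + 1 + 2 + 0 + 0 + 2 = 11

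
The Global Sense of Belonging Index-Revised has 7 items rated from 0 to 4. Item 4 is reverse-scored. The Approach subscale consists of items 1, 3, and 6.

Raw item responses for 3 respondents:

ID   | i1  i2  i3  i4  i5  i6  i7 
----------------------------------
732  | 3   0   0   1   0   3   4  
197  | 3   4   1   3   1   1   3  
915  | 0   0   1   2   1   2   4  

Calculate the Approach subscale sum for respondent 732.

Respondent 732 raw: 3, 0, 0, 1, 0, 3, 4.
Approach items: 1, 3, 6.
Reverse-coded (reverse-coded value = 4 − response):
  item 1: 3
  item 3: 0
  item 6: 3
Sum = 3 + 0 + 3 = 6

6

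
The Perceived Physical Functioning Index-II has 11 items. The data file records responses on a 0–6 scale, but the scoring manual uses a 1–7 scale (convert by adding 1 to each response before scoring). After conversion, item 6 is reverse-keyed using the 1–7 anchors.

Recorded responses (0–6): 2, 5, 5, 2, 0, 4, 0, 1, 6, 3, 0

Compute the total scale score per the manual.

Convert to 1–7: 3, 6, 6, 3, 1, 5, 1, 2, 7, 4, 1
Reverse-coded (reversed = (1+7) − raw = 8 − raw):
  item 6: 8 − 5 = 3
Scored: 3, 6, 6, 3, 1, 3, 1, 2, 7, 4, 1
Total = 37

37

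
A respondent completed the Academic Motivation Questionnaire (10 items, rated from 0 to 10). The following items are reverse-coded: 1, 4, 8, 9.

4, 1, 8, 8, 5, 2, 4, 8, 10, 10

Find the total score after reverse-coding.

Reverse-coded items (on a 0–10 scale, reversed = 10 − raw):
  item 1: 10 − 4 = 6
  item 4: 10 − 8 = 2
  item 8: 10 − 8 = 2
  item 9: 10 − 10 = 0
Scored responses: 6, 1, 8, 2, 5, 2, 4, 2, 0, 10
Total = 6 + 1 + 8 + 2 + 5 + 2 + 4 + 2 + 0 + 10 = 40

40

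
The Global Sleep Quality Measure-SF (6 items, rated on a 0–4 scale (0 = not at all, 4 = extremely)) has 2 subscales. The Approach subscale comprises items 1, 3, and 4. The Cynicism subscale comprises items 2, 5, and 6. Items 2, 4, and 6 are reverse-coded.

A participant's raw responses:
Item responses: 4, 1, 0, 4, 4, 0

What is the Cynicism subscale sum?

11

Cynicism items: 2, 5, 6.
Of these, items 2 & 6 are reverse-coded; reversed = (0+4) − raw = 4 − raw.
  item 2: 4 − 1 = 3
  item 5: 4
  item 6: 4 − 0 = 4
Sum = 3 + 4 + 4 = 11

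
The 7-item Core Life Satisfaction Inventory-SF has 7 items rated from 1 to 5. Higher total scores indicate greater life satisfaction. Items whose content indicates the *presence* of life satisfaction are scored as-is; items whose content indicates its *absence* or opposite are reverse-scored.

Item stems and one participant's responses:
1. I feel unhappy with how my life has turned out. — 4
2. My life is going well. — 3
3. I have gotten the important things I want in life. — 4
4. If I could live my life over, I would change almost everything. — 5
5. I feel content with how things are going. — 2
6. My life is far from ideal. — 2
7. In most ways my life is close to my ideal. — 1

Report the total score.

17

Items 1, 4, 6 describe the absence/opposite of life satisfaction → reverse-score.
on a 1–5 scale, reversed = 6 − raw.
  item 1: 6 − 4 = 2
  item 2: 3
  item 3: 4
  item 4: 6 − 5 = 1
  item 5: 2
  item 6: 6 − 2 = 4
  item 7: 1
Total = 2 + 3 + 4 + 1 + 2 + 4 + 1 = 17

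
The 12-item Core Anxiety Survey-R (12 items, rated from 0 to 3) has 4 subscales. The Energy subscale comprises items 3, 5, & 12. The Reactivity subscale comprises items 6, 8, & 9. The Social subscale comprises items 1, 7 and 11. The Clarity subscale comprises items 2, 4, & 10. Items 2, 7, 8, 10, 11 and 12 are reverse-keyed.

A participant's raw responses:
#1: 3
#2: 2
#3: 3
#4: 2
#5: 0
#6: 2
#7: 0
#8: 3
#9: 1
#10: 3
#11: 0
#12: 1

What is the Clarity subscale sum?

Clarity items: 2, 4, 10.
Of these, items 2 and 10 are reverse-keyed; reverse-coded value = 3 − response.
  item 2: 3 − 2 = 1
  item 4: 2
  item 10: 3 − 3 = 0
Sum = 1 + 2 + 0 = 3

3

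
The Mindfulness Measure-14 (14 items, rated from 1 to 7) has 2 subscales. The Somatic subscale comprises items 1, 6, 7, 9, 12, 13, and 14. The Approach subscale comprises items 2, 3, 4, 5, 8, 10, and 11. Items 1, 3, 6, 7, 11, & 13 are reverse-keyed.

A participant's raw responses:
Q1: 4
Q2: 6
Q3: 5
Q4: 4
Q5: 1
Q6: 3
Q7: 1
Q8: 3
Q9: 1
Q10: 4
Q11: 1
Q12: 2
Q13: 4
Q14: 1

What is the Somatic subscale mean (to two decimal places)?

3.43

Somatic items: 1, 6, 7, 9, 12, 13, 14.
Of these, items 1, 6, 7 and 13 are reverse-keyed; reverse-coded value = 8 − response.
  item 1: 8 − 4 = 4
  item 6: 8 − 3 = 5
  item 7: 8 − 1 = 7
  item 9: 1
  item 12: 2
  item 13: 8 − 4 = 4
  item 14: 1
Sum = 4 + 5 + 7 + 1 + 2 + 4 + 1 = 24
Mean = 24 / 7 = 3.43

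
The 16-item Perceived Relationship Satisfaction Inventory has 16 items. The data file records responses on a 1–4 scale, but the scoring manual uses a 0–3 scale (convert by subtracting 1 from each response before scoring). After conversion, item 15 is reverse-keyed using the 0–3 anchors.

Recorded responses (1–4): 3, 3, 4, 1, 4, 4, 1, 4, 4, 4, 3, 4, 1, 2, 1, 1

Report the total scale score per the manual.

31

Convert to 0–3: 2, 2, 3, 0, 3, 3, 0, 3, 3, 3, 2, 3, 0, 1, 0, 0
Reverse-coded (on a 0–3 scale, reversed = 3 − raw):
  item 15: 3 − 0 = 3
Scored: 2, 2, 3, 0, 3, 3, 0, 3, 3, 3, 2, 3, 0, 1, 3, 0
Total = 31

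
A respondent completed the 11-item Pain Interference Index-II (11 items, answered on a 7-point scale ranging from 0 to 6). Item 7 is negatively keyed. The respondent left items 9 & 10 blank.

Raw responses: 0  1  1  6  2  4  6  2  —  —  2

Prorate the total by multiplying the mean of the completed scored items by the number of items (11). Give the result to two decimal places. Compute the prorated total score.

Reverse-coded (reversed = (0+6) − raw = 6 − raw):
  item 7: 6 − 6 = 0
Completed scored items (9 of 11): 0, 1, 1, 6, 2, 4, 0, 2, 2; sum = 18.
Person mean = 18 / 9 ≈ 2.0000
Prorated total = (18 / 9) × 11 = 22.00 (to 2 dp)

22.00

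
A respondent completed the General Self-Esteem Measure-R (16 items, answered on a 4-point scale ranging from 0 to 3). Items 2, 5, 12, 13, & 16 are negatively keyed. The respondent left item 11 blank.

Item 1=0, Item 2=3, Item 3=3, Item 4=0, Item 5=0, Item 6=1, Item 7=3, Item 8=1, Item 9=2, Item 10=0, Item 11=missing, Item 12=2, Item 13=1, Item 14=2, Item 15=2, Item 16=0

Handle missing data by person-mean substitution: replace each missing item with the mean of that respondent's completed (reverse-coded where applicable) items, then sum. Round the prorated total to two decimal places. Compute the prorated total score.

Reverse-coded (on a 0–3 scale, reversed = 3 − raw):
  item 2: 3 − 3 = 0
  item 5: 3 − 0 = 3
  item 12: 3 − 2 = 1
  item 13: 3 − 1 = 2
  item 16: 3 − 0 = 3
Completed scored items (15 of 16): 0, 0, 3, 0, 3, 1, 3, 1, 2, 0, 1, 2, 2, 2, 3; sum = 23.
Person mean = 23 / 15 ≈ 1.5333
Prorated total = (23 / 15) × 16 = 24.53 (to 2 dp)

24.53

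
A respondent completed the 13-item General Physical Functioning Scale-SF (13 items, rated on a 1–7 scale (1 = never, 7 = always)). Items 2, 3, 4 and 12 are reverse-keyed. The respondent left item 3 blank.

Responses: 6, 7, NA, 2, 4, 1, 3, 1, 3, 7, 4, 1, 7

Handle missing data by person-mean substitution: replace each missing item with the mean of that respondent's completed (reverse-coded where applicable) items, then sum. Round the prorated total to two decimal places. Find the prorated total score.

Reverse-coded (reverse-coded value = 8 − response):
  item 2: 8 − 7 = 1
  item 4: 8 − 2 = 6
  item 12: 8 − 1 = 7
Completed scored items (12 of 13): 6, 1, 6, 4, 1, 3, 1, 3, 7, 4, 7, 7; sum = 50.
Person mean = 50 / 12 ≈ 4.1667
Prorated total = (50 / 12) × 13 = 54.17 (to 2 dp)

54.17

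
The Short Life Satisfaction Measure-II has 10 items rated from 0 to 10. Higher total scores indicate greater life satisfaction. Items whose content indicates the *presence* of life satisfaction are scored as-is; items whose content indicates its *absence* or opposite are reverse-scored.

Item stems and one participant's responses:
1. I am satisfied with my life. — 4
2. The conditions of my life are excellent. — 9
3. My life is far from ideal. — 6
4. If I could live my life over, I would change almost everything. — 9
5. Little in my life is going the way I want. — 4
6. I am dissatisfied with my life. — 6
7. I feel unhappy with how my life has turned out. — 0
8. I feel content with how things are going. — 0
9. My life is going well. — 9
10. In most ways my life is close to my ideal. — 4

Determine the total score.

Items 3, 4, 5, 6, 7 describe the absence/opposite of life satisfaction → reverse-score.
reversed = (0+10) − raw = 10 − raw.
  item 1: 4
  item 2: 9
  item 3: 10 − 6 = 4
  item 4: 10 − 9 = 1
  item 5: 10 − 4 = 6
  item 6: 10 − 6 = 4
  item 7: 10 − 0 = 10
  item 8: 0
  item 9: 9
  item 10: 4
Total = 4 + 9 + 4 + 1 + 6 + 4 + 10 + 0 + 9 + 4 = 51

51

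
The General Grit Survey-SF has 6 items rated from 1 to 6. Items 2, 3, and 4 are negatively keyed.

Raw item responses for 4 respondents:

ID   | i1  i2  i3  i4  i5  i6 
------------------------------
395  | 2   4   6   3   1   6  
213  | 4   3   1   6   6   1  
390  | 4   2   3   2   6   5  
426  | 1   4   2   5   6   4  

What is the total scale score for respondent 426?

Respondent 426 raw: 1, 4, 2, 5, 6, 4.
Reverse-coded (on a 1–6 scale, reversed = 7 − raw):
  item 1: 1
  item 2: 7 − 4 = 3
  item 3: 7 − 2 = 5
  item 4: 7 − 5 = 2
  item 5: 6
  item 6: 4
Sum = 1 + 3 + 5 + 2 + 6 + 4 = 21

21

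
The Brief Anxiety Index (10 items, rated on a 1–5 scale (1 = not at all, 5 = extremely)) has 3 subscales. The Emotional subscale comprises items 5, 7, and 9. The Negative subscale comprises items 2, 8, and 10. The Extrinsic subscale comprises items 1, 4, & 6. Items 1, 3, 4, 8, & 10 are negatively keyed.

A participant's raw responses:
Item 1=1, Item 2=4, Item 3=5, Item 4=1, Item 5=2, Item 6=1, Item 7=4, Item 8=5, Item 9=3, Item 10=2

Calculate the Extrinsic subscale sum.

11

Extrinsic items: 1, 4, 6.
Of these, items 1 & 4 are negatively keyed; reversed = (1+5) − raw = 6 − raw.
  item 1: 6 − 1 = 5
  item 4: 6 − 1 = 5
  item 6: 1
Sum = 5 + 5 + 1 = 11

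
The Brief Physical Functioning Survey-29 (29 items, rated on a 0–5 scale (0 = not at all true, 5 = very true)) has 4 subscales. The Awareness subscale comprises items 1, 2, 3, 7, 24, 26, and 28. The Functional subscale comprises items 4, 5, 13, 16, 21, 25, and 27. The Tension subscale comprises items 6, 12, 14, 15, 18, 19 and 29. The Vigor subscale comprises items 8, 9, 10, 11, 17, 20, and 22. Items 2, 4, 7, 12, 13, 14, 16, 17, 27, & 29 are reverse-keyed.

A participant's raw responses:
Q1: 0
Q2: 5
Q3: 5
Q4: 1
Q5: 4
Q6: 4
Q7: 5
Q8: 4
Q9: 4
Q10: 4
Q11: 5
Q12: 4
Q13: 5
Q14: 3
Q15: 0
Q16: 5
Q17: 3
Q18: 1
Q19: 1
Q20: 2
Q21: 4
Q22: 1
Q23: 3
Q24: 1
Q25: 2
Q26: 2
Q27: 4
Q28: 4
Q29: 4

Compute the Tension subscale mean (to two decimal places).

Tension items: 6, 12, 14, 15, 18, 19, 29.
Of these, items 12, 14, and 29 are reverse-keyed; on a 0–5 scale, reversed = 5 − raw.
  item 6: 4
  item 12: 5 − 4 = 1
  item 14: 5 − 3 = 2
  item 15: 0
  item 18: 1
  item 19: 1
  item 29: 5 − 4 = 1
Sum = 4 + 1 + 2 + 0 + 1 + 1 + 1 = 10
Mean = 10 / 7 = 1.43

1.43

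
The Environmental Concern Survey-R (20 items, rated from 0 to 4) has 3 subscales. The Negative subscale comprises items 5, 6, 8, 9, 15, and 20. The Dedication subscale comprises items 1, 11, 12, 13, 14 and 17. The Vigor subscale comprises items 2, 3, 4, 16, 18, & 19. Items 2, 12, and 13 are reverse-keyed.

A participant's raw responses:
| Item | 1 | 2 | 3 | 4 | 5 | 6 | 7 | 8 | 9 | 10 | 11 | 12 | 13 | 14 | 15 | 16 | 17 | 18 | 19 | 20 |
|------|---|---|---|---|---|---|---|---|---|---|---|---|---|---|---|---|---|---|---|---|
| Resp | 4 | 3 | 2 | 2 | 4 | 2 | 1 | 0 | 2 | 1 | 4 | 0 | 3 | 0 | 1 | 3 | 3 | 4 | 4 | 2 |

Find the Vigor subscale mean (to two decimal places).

Vigor items: 2, 3, 4, 16, 18, 19.
Of these, item 2 is reverse-keyed; reversed = (0+4) − raw = 4 − raw.
  item 2: 4 − 3 = 1
  item 3: 2
  item 4: 2
  item 16: 3
  item 18: 4
  item 19: 4
Sum = 1 + 2 + 2 + 3 + 4 + 4 = 16
Mean = 16 / 6 = 2.67

2.67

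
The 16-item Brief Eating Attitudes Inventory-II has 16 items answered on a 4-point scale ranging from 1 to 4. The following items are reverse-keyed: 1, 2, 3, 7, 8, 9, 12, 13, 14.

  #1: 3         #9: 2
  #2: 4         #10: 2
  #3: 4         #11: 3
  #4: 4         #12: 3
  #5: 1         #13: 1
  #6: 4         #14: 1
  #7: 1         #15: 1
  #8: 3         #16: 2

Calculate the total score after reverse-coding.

Reversing items 1, 2, 3, 7, 8, 9, 12, 13, & 14 with 5 − raw:
Total = (5−3) + (5−4) + (5−4) + 4 + 1 + 4 + (5−1) + (5−3) + (5−2) + 2 + 3 + (5−3) + (5−1) + (5−1) + 1 + 2
      = 2 + 1 + 1 + 4 + 1 + 4 + 4 + 2 + 3 + 2 + 3 + 2 + 4 + 4 + 1 + 2 = 40

40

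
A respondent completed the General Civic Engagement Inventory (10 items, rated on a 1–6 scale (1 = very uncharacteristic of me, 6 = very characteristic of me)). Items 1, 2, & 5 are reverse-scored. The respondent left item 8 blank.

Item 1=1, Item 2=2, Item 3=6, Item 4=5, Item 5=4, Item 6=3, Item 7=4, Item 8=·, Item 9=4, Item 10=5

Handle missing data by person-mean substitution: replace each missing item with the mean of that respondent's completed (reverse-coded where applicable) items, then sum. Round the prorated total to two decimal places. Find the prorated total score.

45.56

Reverse-coded (reverse-coded value = 7 − response):
  item 1: 7 − 1 = 6
  item 2: 7 − 2 = 5
  item 5: 7 − 4 = 3
Completed scored items (9 of 10): 6, 5, 6, 5, 3, 3, 4, 4, 5; sum = 41.
Person mean = 41 / 9 ≈ 4.5556
Prorated total = (41 / 9) × 10 = 45.56 (to 2 dp)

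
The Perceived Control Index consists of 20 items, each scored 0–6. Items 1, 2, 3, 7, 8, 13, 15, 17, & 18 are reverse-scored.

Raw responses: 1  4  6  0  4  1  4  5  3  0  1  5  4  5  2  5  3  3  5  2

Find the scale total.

53

Raw sum = 63. Reverse-scored items: 1, 2, 3, 7, 8, 13, 15, 17, 18; their raw sum = 32.
Each reversal replaces raw with 6 − raw, changing the total by 6 − 2·raw per item.
Total = 63 + 9·6 − 2·32 = 63 + 54 − 64 = 53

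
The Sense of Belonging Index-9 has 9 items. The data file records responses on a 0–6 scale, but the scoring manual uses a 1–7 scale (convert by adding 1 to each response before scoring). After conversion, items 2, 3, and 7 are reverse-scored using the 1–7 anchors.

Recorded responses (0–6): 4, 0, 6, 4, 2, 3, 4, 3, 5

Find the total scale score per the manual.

38

Convert to 1–7: 5, 1, 7, 5, 3, 4, 5, 4, 6
Reverse-coded (reverse-coded value = 8 − response):
  item 2: 8 − 1 = 7
  item 3: 8 − 7 = 1
  item 7: 8 − 5 = 3
Scored: 5, 7, 1, 5, 3, 4, 3, 4, 6
Total = 38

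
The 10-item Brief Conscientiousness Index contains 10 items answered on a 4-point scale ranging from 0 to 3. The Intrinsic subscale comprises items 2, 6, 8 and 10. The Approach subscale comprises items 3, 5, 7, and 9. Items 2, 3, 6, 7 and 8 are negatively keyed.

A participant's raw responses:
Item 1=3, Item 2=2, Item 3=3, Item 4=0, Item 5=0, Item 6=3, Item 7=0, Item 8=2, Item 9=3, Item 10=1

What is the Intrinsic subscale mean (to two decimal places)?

0.75

Intrinsic items: 2, 6, 8, 10.
Of these, items 2, 6, and 8 are negatively keyed; reverse-coded value = 3 − response.
  item 2: 3 − 2 = 1
  item 6: 3 − 3 = 0
  item 8: 3 − 2 = 1
  item 10: 1
Sum = 1 + 0 + 1 + 1 = 3
Mean = 3 / 4 = 0.75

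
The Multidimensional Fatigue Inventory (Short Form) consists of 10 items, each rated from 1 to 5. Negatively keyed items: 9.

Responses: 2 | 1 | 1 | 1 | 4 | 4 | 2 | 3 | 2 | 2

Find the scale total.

Reversing item 9 with 6 − raw:
Total = 2 + 1 + 1 + 1 + 4 + 4 + 2 + 3 + (6−2) + 2
      = 2 + 1 + 1 + 1 + 4 + 4 + 2 + 3 + 4 + 2 = 24

24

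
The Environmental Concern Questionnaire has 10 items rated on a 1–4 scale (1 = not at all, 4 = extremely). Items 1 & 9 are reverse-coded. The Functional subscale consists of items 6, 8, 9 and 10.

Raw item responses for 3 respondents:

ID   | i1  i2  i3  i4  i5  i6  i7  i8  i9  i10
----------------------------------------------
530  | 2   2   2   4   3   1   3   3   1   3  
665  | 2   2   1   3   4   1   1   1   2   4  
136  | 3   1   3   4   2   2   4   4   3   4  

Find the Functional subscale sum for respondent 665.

Respondent 665 raw: 2, 2, 1, 3, 4, 1, 1, 1, 2, 4.
Functional items: 6, 8, 9, 10.
Reverse-coded (reverse-coded value = 5 − response):
  item 6: 1
  item 8: 1
  item 9: 5 − 2 = 3
  item 10: 4
Sum = 1 + 1 + 3 + 4 = 9

9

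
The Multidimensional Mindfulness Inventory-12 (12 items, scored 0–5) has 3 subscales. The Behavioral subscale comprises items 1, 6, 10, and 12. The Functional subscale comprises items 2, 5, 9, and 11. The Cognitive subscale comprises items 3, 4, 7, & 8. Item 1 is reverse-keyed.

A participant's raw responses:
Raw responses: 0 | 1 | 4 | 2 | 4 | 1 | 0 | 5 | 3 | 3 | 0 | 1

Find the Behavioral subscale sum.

10

Behavioral items: 1, 6, 10, 12.
Of these, item 1 is reverse-keyed; on a 0–5 scale, reversed = 5 − raw.
  item 1: 5 − 0 = 5
  item 6: 1
  item 10: 3
  item 12: 1
Sum = 5 + 1 + 3 + 1 = 10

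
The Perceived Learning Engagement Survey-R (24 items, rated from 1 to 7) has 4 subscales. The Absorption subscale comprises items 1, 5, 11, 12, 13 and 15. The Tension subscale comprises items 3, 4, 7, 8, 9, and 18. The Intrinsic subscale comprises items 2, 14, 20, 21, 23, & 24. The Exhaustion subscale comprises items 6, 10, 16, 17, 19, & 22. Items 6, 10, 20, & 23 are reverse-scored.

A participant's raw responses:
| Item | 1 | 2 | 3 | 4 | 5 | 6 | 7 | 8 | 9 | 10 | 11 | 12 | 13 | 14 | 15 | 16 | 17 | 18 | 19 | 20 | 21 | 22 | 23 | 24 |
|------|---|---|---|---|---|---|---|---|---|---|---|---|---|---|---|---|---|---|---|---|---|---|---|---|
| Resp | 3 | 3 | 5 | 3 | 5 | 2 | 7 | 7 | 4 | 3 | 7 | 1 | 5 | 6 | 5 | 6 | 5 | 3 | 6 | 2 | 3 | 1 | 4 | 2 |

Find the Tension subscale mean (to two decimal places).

4.83

Tension items: 3, 4, 7, 8, 9, 18.
  item 3: 5
  item 4: 3
  item 7: 7
  item 8: 7
  item 9: 4
  item 18: 3
Sum = 5 + 3 + 7 + 7 + 4 + 3 = 29
Mean = 29 / 6 = 4.83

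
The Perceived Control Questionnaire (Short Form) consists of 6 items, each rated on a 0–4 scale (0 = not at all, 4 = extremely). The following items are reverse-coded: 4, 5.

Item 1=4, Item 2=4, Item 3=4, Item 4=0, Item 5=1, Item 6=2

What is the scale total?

Reverse-coded items (reverse-coded value = 4 − response):
  item 4: 4 − 0 = 4
  item 5: 4 − 1 = 3
Scored items: 4, 4, 4, 4, 3, 2
Total = 4 + 4 + 4 + 4 + 3 + 2 = 21

21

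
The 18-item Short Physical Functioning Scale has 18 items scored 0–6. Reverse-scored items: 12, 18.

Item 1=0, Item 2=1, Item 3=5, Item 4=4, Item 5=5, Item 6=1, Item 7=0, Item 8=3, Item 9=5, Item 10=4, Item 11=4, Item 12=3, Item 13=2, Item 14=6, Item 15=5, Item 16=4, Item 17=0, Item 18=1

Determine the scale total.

57

Reverse-scored items use 6 − raw:
  item 12: 6 − 3 = 3
  item 18: 6 − 1 = 5
After reverse-coding: 0, 1, 5, 4, 5, 1, 0, 3, 5, 4, 4, 3, 2, 6, 5, 4, 0, 5
Total = 0 + 1 + 5 + 4 + 5 + 1 + 0 + 3 + 5 + 4 + 4 + 3 + 2 + 6 + 5 + 4 + 0 + 5 = 57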